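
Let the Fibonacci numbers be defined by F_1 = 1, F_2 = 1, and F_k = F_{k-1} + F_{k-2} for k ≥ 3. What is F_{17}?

1597

Iterating the recurrence up to F_{12} = 144 and F_{11} = 89:
F_{13} = F_{12} + F_{11} = 144 + 89 = 233
F_{14} = F_{13} + F_{12} = 233 + 144 = 377
F_{15} = F_{14} + F_{13} = 377 + 233 = 610
F_{16} = F_{15} + F_{14} = 610 + 377 = 987
F_{17} = F_{16} + F_{15} = 987 + 610 = 1597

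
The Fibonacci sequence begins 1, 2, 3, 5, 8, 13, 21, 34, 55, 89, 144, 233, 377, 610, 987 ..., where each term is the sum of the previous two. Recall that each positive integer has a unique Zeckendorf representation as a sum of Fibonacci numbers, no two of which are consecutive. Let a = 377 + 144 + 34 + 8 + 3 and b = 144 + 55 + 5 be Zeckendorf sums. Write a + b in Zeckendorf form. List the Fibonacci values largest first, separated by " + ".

610 + 144 + 13 + 3

The two numbers are 566 and 204, so their sum is 770.
Greedily peel off the largest Fibonacci term at each step:
subtract 610 from 770: 160 remains
subtract 144 from 160: 16 remains
subtract 13 from 16: 3 remains
subtract 3 from 3: 0 remains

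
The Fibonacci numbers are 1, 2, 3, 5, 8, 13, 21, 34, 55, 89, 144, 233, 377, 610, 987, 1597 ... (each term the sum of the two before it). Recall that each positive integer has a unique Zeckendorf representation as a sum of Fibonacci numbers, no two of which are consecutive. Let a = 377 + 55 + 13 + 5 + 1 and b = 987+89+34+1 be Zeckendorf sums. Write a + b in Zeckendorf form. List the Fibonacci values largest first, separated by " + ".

The two numbers are 451 and 1111, so their sum is 1562.
subtract 987 from 1562: 575 remains
subtract 377 from 575: 198 remains
subtract 144 from 198: 54 remains
subtract 34 from 54: 20 remains
subtract 13 from 20: 7 remains
subtract 5 from 7: 2 remains
subtract 2 from 2: 0 remains

987 + 377 + 144 + 34 + 13 + 5 + 2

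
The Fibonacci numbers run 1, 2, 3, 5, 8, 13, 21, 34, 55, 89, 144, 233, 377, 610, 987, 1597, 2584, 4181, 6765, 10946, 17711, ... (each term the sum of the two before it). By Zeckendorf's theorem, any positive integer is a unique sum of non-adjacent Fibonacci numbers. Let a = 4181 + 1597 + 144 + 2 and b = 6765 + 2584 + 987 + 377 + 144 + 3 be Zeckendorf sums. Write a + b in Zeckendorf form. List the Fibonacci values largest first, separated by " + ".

The two numbers are 5924 and 10860, so their sum is 16784.
Repeatedly subtract the largest Fibonacci number that fits:
10946 ≤ 16784 < 17711, so take 10946; remainder 5838
4181 ≤ 5838 < 6765, so take 4181; remainder 1657
1597 ≤ 1657 < 2584, so take 1597; remainder 60
55 ≤ 60 < 89, so take 55; remainder 5
5 ≤ 5 < 8, so take 5; remainder 0

10946 + 4181 + 1597 + 55 + 5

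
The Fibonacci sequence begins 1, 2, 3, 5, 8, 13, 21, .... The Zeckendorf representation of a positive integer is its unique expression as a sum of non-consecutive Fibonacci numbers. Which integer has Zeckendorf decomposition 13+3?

13+3 = 16.

16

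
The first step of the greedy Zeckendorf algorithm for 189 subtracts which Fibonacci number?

144

144 ≤ 189 < 233, so the largest Fibonacci number not exceeding 189 is 144.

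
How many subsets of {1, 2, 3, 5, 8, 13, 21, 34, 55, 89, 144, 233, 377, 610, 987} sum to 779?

10

Each representation comes from the Zeckendorf form by replacing some F_k with F_{k−1} + F_{k−2} where possible.
779 = 610+144+21+3+1 = 610+144+13+8+3+1 = 610+89+55+21+3+1 = 377+233+144+21+3+1 = … (6 more), for 10 in all.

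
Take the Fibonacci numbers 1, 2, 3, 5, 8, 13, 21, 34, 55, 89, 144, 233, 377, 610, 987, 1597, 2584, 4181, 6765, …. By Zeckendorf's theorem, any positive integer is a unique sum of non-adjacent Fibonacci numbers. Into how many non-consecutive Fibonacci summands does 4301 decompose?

5

Greedy algorithm:
largest Fibonacci ≤ 4301 is 4181; 4301 − 4181 = 120
largest Fibonacci ≤ 120 is 89; 120 − 89 = 31
largest Fibonacci ≤ 31 is 21; 31 − 21 = 10
largest Fibonacci ≤ 10 is 8; 10 − 8 = 2
largest Fibonacci ≤ 2 is 2; 2 − 2 = 0
4301 = 4181 + 89 + 21 + 8 + 2, which has 5 terms.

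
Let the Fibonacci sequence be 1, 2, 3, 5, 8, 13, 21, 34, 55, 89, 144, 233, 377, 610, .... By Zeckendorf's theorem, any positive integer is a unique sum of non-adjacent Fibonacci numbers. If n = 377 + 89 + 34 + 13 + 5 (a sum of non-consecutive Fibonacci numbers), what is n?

518

377 + 89 + 34 + 13 + 5 = 518.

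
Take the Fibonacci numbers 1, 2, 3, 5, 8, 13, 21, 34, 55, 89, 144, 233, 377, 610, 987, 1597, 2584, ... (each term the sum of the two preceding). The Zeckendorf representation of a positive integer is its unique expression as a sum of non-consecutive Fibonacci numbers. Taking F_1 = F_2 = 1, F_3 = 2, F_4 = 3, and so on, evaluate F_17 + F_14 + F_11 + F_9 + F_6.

F_17 + F_14 + F_11 + F_9 + F_6 = 1597 + 377 + 89 + 34 + 8 = 2105.

2105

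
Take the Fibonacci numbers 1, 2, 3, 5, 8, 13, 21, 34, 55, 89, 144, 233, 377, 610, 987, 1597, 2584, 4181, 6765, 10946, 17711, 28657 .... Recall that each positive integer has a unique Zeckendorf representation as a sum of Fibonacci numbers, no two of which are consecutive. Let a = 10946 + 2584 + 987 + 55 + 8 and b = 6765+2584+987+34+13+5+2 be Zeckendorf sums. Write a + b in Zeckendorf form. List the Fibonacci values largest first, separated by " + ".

17711 + 6765 + 377 + 89 + 21 + 5 + 2

The two numbers are 14580 and 10390, so their sum is 24970.
largest Fibonacci ≤ 24970 is 17711; 24970 − 17711 = 7259
largest Fibonacci ≤ 7259 is 6765; 7259 − 6765 = 494
largest Fibonacci ≤ 494 is 377; 494 − 377 = 117
largest Fibonacci ≤ 117 is 89; 117 − 89 = 28
largest Fibonacci ≤ 28 is 21; 28 − 21 = 7
largest Fibonacci ≤ 7 is 5; 7 − 5 = 2
largest Fibonacci ≤ 2 is 2; 2 − 2 = 0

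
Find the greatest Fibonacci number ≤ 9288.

6765

6765 ≤ 9288 < 10946, so the largest Fibonacci number not exceeding 9288 is 6765.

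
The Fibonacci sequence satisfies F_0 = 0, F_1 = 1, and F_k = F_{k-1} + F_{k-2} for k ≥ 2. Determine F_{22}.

Iterating the recurrence up to F_{17} = 1597 and F_{16} = 987:
F_{18} = F_{17} + F_{16} = 1597 + 987 = 2584
F_{19} = F_{18} + F_{17} = 2584 + 1597 = 4181
F_{20} = F_{19} + F_{18} = 4181 + 2584 = 6765
F_{21} = F_{20} + F_{19} = 6765 + 4181 = 10946
F_{22} = F_{21} + F_{20} = 10946 + 6765 = 17711

17711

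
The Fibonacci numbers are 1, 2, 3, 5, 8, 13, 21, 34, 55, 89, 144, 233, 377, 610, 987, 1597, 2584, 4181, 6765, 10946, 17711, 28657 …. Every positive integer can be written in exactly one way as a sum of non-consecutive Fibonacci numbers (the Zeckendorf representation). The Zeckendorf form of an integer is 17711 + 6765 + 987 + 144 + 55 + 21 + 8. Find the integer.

17711 + 6765 + 987 + 144 + 55 + 21 + 8 = 25691.

25691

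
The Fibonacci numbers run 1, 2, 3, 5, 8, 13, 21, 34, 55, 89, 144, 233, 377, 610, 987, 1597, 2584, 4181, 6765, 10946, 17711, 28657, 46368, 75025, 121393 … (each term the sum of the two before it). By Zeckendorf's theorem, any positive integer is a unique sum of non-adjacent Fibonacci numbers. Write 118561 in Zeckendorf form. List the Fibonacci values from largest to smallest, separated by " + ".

75025 + 28657 + 10946 + 2584 + 987 + 233 + 89 + 34 + 5 + 1

Repeatedly subtract the largest Fibonacci number that fits:
take 75025 (≤ 118561); 118561 − 75025 = 43536
take 28657 (≤ 43536); 43536 − 28657 = 14879
take 10946 (≤ 14879); 14879 − 10946 = 3933
take 2584 (≤ 3933); 3933 − 2584 = 1349
take 987 (≤ 1349); 1349 − 987 = 362
take 233 (≤ 362); 362 − 233 = 129
take 89 (≤ 129); 129 − 89 = 40
take 34 (≤ 40); 40 − 34 = 6
take 5 (≤ 6); 6 − 5 = 1
take 1 (≤ 1); 1 − 1 = 0
So 118561 = 75025 + 28657 + 10946 + 2584 + 987 + 233 + 89 + 34 + 5 + 1, with no two terms consecutive in the sequence.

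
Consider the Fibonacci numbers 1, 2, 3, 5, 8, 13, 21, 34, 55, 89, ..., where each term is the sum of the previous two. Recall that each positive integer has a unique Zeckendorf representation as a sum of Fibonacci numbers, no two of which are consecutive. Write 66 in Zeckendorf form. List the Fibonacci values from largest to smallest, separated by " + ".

55 + 8 + 3

subtract 55 from 66: 11 remains
subtract 8 from 11: 3 remains
subtract 3 from 3: 0 remains
So 66 = 55 + 8 + 3, with no two terms consecutive in the sequence.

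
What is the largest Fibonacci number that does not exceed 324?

233

233 ≤ 324 < 377, so the largest Fibonacci number not exceeding 324 is 233.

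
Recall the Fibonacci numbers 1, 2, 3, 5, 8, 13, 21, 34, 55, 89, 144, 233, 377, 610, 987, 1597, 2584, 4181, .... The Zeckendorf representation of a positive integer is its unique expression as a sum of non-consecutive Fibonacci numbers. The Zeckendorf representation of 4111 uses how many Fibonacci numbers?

Repeatedly subtract the largest Fibonacci number that fits:
take 2584 (≤ 4111); 4111 − 2584 = 1527
take 987 (≤ 1527); 1527 − 987 = 540
take 377 (≤ 540); 540 − 377 = 163
take 144 (≤ 163); 163 − 144 = 19
take 13 (≤ 19); 19 − 13 = 6
take 5 (≤ 6); 6 − 5 = 1
take 1 (≤ 1); 1 − 1 = 0
4111 = 2584 + 987 + 377 + 144 + 13 + 5 + 1, which has 7 terms.

7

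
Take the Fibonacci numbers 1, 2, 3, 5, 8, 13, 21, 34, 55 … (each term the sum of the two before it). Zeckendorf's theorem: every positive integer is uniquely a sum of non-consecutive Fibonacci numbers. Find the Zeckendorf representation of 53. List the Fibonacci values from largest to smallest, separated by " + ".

largest Fibonacci ≤ 53 is 34; 53 − 34 = 19
largest Fibonacci ≤ 19 is 13; 19 − 13 = 6
largest Fibonacci ≤ 6 is 5; 6 − 5 = 1
largest Fibonacci ≤ 1 is 1; 1 − 1 = 0
So 53 = 34 + 13 + 5 + 1, with no two terms consecutive in the sequence.

34 + 13 + 5 + 1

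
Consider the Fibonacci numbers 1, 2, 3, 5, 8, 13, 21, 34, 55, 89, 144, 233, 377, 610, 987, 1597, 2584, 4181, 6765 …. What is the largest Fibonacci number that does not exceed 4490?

4181

4181 ≤ 4490 < 6765, so the largest Fibonacci number not exceeding 4490 is 4181.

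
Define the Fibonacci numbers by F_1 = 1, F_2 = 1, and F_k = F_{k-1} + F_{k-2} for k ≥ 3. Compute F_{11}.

Iterating the recurrence up to F_{3} = 2 and F_{2} = 1:
F_{4} = F_{3} + F_{2} = 2 + 1 = 3
F_{5} = F_{4} + F_{3} = 3 + 2 = 5
F_{6} = F_{5} + F_{4} = 5 + 3 = 8
F_{7} = F_{6} + F_{5} = 8 + 5 = 13
F_{8} = F_{7} + F_{6} = 13 + 8 = 21
F_{9} = F_{8} + F_{7} = 21 + 13 = 34
F_{10} = F_{9} + F_{8} = 34 + 21 = 55
F_{11} = F_{10} + F_{9} = 55 + 34 = 89

89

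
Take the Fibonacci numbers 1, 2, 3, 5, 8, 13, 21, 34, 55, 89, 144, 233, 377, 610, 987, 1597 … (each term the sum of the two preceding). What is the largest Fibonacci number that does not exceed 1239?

987

987 ≤ 1239 < 1597, so the largest Fibonacci number not exceeding 1239 is 987.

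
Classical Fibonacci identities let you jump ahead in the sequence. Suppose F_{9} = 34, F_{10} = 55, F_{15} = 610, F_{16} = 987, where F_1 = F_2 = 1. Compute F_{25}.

75025

By the addition formula F_{m+n} = F_m F_{n+1} + F_{m−1} F_n with m=16, n=9: F_{25} = 987·55 + 610·34 = 54285 + 20740 = 75025.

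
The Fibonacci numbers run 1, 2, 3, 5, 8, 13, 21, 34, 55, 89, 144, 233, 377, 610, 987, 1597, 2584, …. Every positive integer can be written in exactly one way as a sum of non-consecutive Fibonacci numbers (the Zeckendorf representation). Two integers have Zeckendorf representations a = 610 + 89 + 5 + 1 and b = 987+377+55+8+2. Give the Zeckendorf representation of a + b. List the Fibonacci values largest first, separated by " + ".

1597 + 377 + 144 + 13 + 3

The two numbers are 705 and 1429, so their sum is 2134.
Greedy algorithm:
2134 − 1597 = 537
537 − 377 = 160
160 − 144 = 16
16 − 13 = 3
3 − 3 = 0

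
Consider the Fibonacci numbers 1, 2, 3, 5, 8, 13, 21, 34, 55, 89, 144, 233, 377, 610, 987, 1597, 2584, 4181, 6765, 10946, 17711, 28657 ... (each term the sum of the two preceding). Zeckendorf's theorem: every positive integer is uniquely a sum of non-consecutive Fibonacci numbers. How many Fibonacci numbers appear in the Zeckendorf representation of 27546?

8

largest Fibonacci ≤ 27546 is 17711; 27546 − 17711 = 9835
largest Fibonacci ≤ 9835 is 6765; 9835 − 6765 = 3070
largest Fibonacci ≤ 3070 is 2584; 3070 − 2584 = 486
largest Fibonacci ≤ 486 is 377; 486 − 377 = 109
largest Fibonacci ≤ 109 is 89; 109 − 89 = 20
largest Fibonacci ≤ 20 is 13; 20 − 13 = 7
largest Fibonacci ≤ 7 is 5; 7 − 5 = 2
largest Fibonacci ≤ 2 is 2; 2 − 2 = 0
27546 = 17711 + 6765 + 2584 + 377 + 89 + 13 + 5 + 2, which has 8 terms.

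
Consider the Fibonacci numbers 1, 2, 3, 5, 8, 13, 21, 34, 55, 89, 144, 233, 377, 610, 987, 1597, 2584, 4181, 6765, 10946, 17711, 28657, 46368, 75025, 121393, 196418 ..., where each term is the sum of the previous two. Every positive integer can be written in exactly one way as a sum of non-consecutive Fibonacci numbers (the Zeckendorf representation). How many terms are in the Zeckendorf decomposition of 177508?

6

177508: greatest Fibonacci not exceeding it is 121393, leaving 56115
56115: greatest Fibonacci not exceeding it is 46368, leaving 9747
9747: greatest Fibonacci not exceeding it is 6765, leaving 2982
2982: greatest Fibonacci not exceeding it is 2584, leaving 398
398: greatest Fibonacci not exceeding it is 377, leaving 21
21: greatest Fibonacci not exceeding it is 21, leaving 0
177508 = 121393 + 46368 + 6765 + 2584 + 377 + 21, which has 6 terms.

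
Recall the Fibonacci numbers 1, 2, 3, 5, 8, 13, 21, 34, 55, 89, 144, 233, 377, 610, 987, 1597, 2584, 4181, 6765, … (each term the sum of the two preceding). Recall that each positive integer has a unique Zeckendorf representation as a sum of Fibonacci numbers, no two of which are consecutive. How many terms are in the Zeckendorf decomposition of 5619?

Repeatedly subtract the largest Fibonacci number that fits:
largest Fibonacci ≤ 5619 is 4181; 5619 − 4181 = 1438
largest Fibonacci ≤ 1438 is 987; 1438 − 987 = 451
largest Fibonacci ≤ 451 is 377; 451 − 377 = 74
largest Fibonacci ≤ 74 is 55; 74 − 55 = 19
largest Fibonacci ≤ 19 is 13; 19 − 13 = 6
largest Fibonacci ≤ 6 is 5; 6 − 5 = 1
largest Fibonacci ≤ 1 is 1; 1 − 1 = 0
5619 = 4181 + 987 + 377 + 55 + 13 + 5 + 1, which has 7 terms.

7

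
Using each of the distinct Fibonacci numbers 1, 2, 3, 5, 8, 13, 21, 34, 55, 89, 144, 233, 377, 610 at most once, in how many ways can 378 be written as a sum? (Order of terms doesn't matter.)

Starting from the Zeckendorf form and repeatedly splitting a term F_k into F_{k−1} + F_{k−2} (when neither is already used) reaches every representation.
378 = 377+1 = 233+144+1 = 233+89+55+1 = 233+89+34+21+1 = 233+89+34+13+8+1 = … (1 more), for 6 in all.

6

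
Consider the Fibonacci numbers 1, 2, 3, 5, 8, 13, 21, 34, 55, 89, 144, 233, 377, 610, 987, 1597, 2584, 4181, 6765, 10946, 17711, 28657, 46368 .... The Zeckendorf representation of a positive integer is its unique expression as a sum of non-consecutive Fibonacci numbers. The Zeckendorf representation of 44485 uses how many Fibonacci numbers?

6

largest Fibonacci ≤ 44485 is 28657; 44485 − 28657 = 15828
largest Fibonacci ≤ 15828 is 10946; 15828 − 10946 = 4882
largest Fibonacci ≤ 4882 is 4181; 4882 − 4181 = 701
largest Fibonacci ≤ 701 is 610; 701 − 610 = 91
largest Fibonacci ≤ 91 is 89; 91 − 89 = 2
largest Fibonacci ≤ 2 is 2; 2 − 2 = 0
44485 = 28657 + 10946 + 4181 + 610 + 89 + 2, which has 6 terms.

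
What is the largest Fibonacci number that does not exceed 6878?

6765

6765 ≤ 6878 < 10946, so the largest Fibonacci number not exceeding 6878 is 6765.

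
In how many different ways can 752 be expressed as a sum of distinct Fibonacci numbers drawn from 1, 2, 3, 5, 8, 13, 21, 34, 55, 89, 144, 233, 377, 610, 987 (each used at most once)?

752 = 610+89+34+13+5+1 = 610+89+34+13+3+2+1 = 377+233+89+34+13+5+1 = 610+89+34+8+5+3+2+1 = 377+233+89+34+13+3+2+1 = … (6 more), for 11 in all.

11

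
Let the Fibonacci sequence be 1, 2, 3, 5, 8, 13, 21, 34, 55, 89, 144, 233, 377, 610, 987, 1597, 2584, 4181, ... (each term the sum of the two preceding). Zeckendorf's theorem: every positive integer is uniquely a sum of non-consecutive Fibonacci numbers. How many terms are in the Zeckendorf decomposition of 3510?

Repeatedly subtract the largest Fibonacci number that fits:
2584 ≤ 3510 < 4181, so take 2584; remainder 926
610 ≤ 926 < 987, so take 610; remainder 316
233 ≤ 316 < 377, so take 233; remainder 83
55 ≤ 83 < 89, so take 55; remainder 28
21 ≤ 28 < 34, so take 21; remainder 7
5 ≤ 7 < 8, so take 5; remainder 2
2 ≤ 2 < 3, so take 2; remainder 0
3510 = 2584 + 610 + 233 + 55 + 21 + 5 + 2, which has 7 terms.

7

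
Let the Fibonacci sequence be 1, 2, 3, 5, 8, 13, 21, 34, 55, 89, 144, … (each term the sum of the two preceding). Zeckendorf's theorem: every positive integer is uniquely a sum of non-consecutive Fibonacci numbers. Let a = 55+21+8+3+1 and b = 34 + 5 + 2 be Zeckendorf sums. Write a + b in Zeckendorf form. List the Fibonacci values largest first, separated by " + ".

The two numbers are 88 and 41, so their sum is 129.
Greedy algorithm:
subtract 89 from 129: 40 remains
subtract 34 from 40: 6 remains
subtract 5 from 6: 1 remains
subtract 1 from 1: 0 remains

89 + 34 + 5 + 1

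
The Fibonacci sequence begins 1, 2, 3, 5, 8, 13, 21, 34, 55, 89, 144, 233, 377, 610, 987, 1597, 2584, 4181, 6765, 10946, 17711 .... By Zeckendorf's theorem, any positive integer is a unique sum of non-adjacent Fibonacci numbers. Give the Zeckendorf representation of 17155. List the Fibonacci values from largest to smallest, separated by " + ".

Greedily peel off the largest Fibonacci term at each step:
17155 − 10946 = 6209
6209 − 4181 = 2028
2028 − 1597 = 431
431 − 377 = 54
54 − 34 = 20
20 − 13 = 7
7 − 5 = 2
2 − 2 = 0
So 17155 = 10946 + 4181 + 1597 + 377 + 34 + 13 + 5 + 2, with no two terms consecutive in the sequence.

10946 + 4181 + 1597 + 377 + 34 + 13 + 5 + 2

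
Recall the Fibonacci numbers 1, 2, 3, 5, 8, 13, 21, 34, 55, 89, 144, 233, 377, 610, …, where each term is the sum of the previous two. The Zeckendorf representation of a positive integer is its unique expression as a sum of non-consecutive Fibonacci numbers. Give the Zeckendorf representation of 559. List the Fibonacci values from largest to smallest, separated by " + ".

377 + 144 + 34 + 3 + 1

Repeatedly subtract the largest Fibonacci number that fits:
559 − 377 = 182
182 − 144 = 38
38 − 34 = 4
4 − 3 = 1
1 − 1 = 0
So 559 = 377 + 144 + 34 + 3 + 1, with no two terms consecutive in the sequence.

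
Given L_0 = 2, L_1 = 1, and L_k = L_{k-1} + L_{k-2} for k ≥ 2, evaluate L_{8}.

47

L_{2} = L_{1} + L_{0} = 1 + 2 = 3
L_{3} = L_{2} + L_{1} = 3 + 1 = 4
L_{4} = L_{3} + L_{2} = 4 + 3 = 7
L_{5} = L_{4} + L_{3} = 7 + 4 = 11
L_{6} = L_{5} + L_{4} = 11 + 7 = 18
L_{7} = L_{6} + L_{5} = 18 + 11 = 29
L_{8} = L_{7} + L_{6} = 29 + 18 = 47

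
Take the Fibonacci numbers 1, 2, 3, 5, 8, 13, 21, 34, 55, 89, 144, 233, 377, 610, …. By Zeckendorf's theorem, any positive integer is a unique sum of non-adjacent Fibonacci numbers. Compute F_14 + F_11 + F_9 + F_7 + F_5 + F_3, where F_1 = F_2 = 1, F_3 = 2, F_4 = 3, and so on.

F_14 + F_11 + F_9 + F_7 + F_5 + F_3 = 377 + 89 + 34 + 13 + 5 + 2 = 520.

520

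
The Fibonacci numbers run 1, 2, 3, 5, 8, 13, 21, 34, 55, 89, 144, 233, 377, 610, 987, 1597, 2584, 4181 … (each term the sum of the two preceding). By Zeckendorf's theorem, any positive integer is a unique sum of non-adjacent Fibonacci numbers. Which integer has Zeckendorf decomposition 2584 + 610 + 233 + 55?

3482

2584 + 610 + 233 + 55 = 3482.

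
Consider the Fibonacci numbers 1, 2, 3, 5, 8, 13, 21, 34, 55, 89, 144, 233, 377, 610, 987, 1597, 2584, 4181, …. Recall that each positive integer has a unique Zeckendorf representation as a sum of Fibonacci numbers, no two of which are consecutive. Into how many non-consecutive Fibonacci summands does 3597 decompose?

Greedily peel off the largest Fibonacci term at each step:
subtract 2584 from 3597: 1013 remains
subtract 987 from 1013: 26 remains
subtract 21 from 26: 5 remains
subtract 5 from 5: 0 remains
3597 = 2584 + 987 + 21 + 5, which has 4 terms.

4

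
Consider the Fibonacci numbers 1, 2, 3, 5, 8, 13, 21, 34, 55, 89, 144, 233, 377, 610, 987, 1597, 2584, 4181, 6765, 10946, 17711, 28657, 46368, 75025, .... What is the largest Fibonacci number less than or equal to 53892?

46368 ≤ 53892 < 75025, so the largest Fibonacci number not exceeding 53892 is 46368.

46368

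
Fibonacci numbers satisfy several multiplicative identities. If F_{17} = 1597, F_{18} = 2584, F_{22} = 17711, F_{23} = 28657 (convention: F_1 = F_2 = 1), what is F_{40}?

By the addition formula F_{m+n} = F_m F_{n+1} + F_{m−1} F_n with m=18, n=22: F_{40} = 2584·28657 + 1597·17711 = 74049688 + 28284467 = 102334155.

102334155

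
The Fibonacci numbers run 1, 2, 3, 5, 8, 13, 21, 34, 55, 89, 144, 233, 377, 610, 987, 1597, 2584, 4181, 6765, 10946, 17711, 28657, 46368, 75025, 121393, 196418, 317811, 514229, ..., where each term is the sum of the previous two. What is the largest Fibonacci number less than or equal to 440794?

317811 ≤ 440794 < 514229, so the largest Fibonacci number not exceeding 440794 is 317811.

317811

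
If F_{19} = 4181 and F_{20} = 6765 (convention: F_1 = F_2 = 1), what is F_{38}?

39088169

By the doubling identity F_{2k} = F_k(2F_{k+1} − F_k): F_{38} = 4181·(2·6765 − 4181) = 4181·9349 = 39088169.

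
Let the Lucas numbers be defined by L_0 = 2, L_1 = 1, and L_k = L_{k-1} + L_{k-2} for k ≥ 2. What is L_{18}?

5778

Iterating the recurrence up to L_{12} = 322 and L_{11} = 199:
L_{13} = L_{12} + L_{11} = 322 + 199 = 521
L_{14} = L_{13} + L_{12} = 521 + 322 = 843
L_{15} = L_{14} + L_{13} = 843 + 521 = 1364
L_{16} = L_{15} + L_{14} = 1364 + 843 = 2207
L_{17} = L_{16} + L_{15} = 2207 + 1364 = 3571
L_{18} = L_{17} + L_{16} = 3571 + 2207 = 5778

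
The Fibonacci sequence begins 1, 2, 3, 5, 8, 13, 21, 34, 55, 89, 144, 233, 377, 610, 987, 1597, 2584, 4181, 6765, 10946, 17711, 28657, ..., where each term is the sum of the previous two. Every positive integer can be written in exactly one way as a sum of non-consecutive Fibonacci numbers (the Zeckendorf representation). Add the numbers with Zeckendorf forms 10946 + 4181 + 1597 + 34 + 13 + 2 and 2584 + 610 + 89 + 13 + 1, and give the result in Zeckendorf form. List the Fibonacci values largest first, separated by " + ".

The two numbers are 16773 and 3297, so their sum is 20070.
take 17711 (≤ 20070); 20070 − 17711 = 2359
take 1597 (≤ 2359); 2359 − 1597 = 762
take 610 (≤ 762); 762 − 610 = 152
take 144 (≤ 152); 152 − 144 = 8
take 8 (≤ 8); 8 − 8 = 0

17711 + 1597 + 610 + 144 + 8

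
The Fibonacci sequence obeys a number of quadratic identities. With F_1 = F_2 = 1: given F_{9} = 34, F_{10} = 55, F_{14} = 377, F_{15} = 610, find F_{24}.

By the addition formula F_{m+n} = F_m F_{n+1} + F_{m−1} F_n with m=15, n=9: F_{24} = 610·55 + 377·34 = 33550 + 12818 = 46368.

46368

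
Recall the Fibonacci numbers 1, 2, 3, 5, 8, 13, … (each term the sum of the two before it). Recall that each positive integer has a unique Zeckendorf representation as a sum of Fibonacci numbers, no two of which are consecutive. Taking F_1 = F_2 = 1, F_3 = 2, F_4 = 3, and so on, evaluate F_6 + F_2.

9

F_6 + F_2 = 8 + 1 = 9.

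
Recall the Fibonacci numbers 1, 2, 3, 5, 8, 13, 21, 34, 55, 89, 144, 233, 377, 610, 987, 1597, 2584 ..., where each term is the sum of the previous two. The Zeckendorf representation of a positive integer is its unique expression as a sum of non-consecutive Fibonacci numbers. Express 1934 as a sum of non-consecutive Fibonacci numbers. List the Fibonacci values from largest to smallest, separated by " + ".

1597 ≤ 1934 < 2584, so take 1597; remainder 337
233 ≤ 337 < 377, so take 233; remainder 104
89 ≤ 104 < 144, so take 89; remainder 15
13 ≤ 15 < 21, so take 13; remainder 2
2 ≤ 2 < 3, so take 2; remainder 0
So 1934 = 1597 + 233 + 89 + 13 + 2, with no two terms consecutive in the sequence.

1597 + 233 + 89 + 13 + 2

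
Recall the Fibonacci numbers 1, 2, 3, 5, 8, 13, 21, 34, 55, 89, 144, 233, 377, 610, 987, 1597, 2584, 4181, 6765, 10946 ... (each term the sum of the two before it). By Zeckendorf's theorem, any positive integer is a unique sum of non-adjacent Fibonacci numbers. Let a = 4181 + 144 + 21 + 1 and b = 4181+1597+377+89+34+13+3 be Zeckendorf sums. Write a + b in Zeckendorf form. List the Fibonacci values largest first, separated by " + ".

6765 + 2584 + 987 + 233 + 55 + 13 + 3 + 1

The two numbers are 4347 and 6294, so their sum is 10641.
take 6765 (≤ 10641); 10641 − 6765 = 3876
take 2584 (≤ 3876); 3876 − 2584 = 1292
take 987 (≤ 1292); 1292 − 987 = 305
take 233 (≤ 305); 305 − 233 = 72
take 55 (≤ 72); 72 − 55 = 17
take 13 (≤ 17); 17 − 13 = 4
take 3 (≤ 4); 4 − 3 = 1
take 1 (≤ 1); 1 − 1 = 0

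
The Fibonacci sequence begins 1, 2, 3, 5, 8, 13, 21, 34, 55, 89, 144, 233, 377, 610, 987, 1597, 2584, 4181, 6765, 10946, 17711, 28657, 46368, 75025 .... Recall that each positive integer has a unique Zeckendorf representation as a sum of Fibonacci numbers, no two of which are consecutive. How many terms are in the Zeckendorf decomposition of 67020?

Repeatedly subtract the largest Fibonacci number that fits:
take 46368 (≤ 67020); 67020 − 46368 = 20652
take 17711 (≤ 20652); 20652 − 17711 = 2941
take 2584 (≤ 2941); 2941 − 2584 = 357
take 233 (≤ 357); 357 − 233 = 124
take 89 (≤ 124); 124 − 89 = 35
take 34 (≤ 35); 35 − 34 = 1
take 1 (≤ 1); 1 − 1 = 0
67020 = 46368 + 17711 + 2584 + 233 + 89 + 34 + 1, which has 7 terms.

7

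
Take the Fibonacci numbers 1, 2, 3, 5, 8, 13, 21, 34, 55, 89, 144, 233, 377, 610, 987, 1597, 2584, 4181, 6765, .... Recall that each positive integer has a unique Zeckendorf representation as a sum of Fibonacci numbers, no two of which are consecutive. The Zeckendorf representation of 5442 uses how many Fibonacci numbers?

6

subtract 4181 from 5442: 1261 remains
subtract 987 from 1261: 274 remains
subtract 233 from 274: 41 remains
subtract 34 from 41: 7 remains
subtract 5 from 7: 2 remains
subtract 2 from 2: 0 remains
5442 = 4181 + 987 + 233 + 34 + 5 + 2, which has 6 terms.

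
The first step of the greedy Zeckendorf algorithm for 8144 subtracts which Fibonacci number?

6765

6765 ≤ 8144 < 10946, so the largest Fibonacci number not exceeding 8144 is 6765.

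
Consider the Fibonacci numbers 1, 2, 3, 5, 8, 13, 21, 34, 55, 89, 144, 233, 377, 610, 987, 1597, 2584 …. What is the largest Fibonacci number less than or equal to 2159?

1597

1597 ≤ 2159 < 2584, so the largest Fibonacci number not exceeding 2159 is 1597.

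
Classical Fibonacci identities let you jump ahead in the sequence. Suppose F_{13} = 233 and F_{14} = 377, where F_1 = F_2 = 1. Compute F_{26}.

121393

By the doubling identity F_{2k} = F_k(2F_{k+1} − F_k): F_{26} = 233·(2·377 − 233) = 233·521 = 121393.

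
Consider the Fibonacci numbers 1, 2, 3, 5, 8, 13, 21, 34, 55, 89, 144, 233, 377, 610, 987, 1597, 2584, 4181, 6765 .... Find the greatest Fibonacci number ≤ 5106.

4181

4181 ≤ 5106 < 6765, so the largest Fibonacci number not exceeding 5106 is 4181.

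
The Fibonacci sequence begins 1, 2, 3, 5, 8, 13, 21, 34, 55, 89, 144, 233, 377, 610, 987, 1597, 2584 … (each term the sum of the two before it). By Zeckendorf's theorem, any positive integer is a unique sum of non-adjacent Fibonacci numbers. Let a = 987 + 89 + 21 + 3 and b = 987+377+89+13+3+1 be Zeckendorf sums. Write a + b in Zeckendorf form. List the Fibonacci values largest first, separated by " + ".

1597 + 610 + 233 + 89 + 34 + 5 + 2

The two numbers are 1100 and 1470, so their sum is 2570.
Greedily peel off the largest Fibonacci term at each step:
largest Fibonacci ≤ 2570 is 1597; 2570 − 1597 = 973
largest Fibonacci ≤ 973 is 610; 973 − 610 = 363
largest Fibonacci ≤ 363 is 233; 363 − 233 = 130
largest Fibonacci ≤ 130 is 89; 130 − 89 = 41
largest Fibonacci ≤ 41 is 34; 41 − 34 = 7
largest Fibonacci ≤ 7 is 5; 7 − 5 = 2
largest Fibonacci ≤ 2 is 2; 2 − 2 = 0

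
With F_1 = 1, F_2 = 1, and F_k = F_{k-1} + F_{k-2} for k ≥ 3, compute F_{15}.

610

Iterating the recurrence up to F_{10} = 55 and F_{9} = 34:
F_{11} = F_{10} + F_{9} = 55 + 34 = 89
F_{12} = F_{11} + F_{10} = 89 + 55 = 144
F_{13} = F_{12} + F_{11} = 144 + 89 = 233
F_{14} = F_{13} + F_{12} = 233 + 144 = 377
F_{15} = F_{14} + F_{13} = 377 + 233 = 610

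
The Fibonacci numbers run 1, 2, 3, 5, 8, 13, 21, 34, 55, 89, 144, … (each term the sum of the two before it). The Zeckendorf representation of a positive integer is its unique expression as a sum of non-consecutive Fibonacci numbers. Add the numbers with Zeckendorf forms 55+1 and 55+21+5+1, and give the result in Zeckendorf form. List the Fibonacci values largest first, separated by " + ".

89 + 34 + 13 + 2

The two numbers are 56 and 82, so their sum is 138.
Greedily peel off the largest Fibonacci term at each step:
138 − 89 = 49
49 − 34 = 15
15 − 13 = 2
2 − 2 = 0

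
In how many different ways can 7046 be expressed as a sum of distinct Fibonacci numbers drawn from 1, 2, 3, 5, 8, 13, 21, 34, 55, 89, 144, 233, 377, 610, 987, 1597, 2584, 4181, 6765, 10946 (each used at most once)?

48

Each representation comes from the Zeckendorf form by replacing some F_k with F_{k−1} + F_{k−2} where possible.
7046 = 6765+233+34+13+1 = 6765+233+34+8+5+1 = 6765+144+89+34+13+1 = 6765+233+34+8+3+2+1 = … (44 more), for 48 in all.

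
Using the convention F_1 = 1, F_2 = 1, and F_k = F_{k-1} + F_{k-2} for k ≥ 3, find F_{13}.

Iterating the recurrence up to F_{5} = 5 and F_{4} = 3:
F_{6} = F_{5} + F_{4} = 5 + 3 = 8
F_{7} = F_{6} + F_{5} = 8 + 5 = 13
F_{8} = F_{7} + F_{6} = 13 + 8 = 21
F_{9} = F_{8} + F_{7} = 21 + 13 = 34
F_{10} = F_{9} + F_{8} = 34 + 21 = 55
F_{11} = F_{10} + F_{9} = 55 + 34 = 89
F_{12} = F_{11} + F_{10} = 89 + 55 = 144
F_{13} = F_{12} + F_{11} = 144 + 89 = 233

233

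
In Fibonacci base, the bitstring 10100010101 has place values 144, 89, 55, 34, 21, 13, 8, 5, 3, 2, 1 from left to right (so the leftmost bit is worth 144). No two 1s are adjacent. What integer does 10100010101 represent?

211

Summing the place values of the 1 bits: 144 + 55 + 8 + 3 + 1 = 211.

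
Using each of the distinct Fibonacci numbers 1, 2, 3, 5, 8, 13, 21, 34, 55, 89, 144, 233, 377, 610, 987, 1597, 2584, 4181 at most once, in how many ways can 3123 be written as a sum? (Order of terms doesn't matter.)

36

Starting from the Zeckendorf form and repeatedly splitting a term F_k into F_{k−1} + F_{k−2} (when neither is already used) reaches every representation.
3123 = 2584+377+144+13+5 = 2584+377+144+13+3+2 = 2584+377+89+55+13+5 = 2584+377+144+8+5+3+2 = 2584+377+89+55+13+3+2 = … (31 more), for 36 in all.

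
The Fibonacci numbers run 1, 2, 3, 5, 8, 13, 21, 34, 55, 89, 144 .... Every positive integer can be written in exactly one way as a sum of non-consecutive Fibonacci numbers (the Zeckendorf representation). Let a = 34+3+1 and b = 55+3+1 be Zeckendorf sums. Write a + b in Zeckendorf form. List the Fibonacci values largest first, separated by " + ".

89 + 8

The two numbers are 38 and 59, so their sum is 97.
largest Fibonacci ≤ 97 is 89; 97 − 89 = 8
largest Fibonacci ≤ 8 is 8; 8 − 8 = 0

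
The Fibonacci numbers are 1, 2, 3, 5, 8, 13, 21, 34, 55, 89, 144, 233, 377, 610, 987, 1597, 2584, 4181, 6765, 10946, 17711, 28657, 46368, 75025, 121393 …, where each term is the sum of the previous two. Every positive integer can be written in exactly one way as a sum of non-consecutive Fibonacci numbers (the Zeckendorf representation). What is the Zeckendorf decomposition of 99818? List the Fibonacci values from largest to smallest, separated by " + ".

75025 ≤ 99818 < 121393, so take 75025; remainder 24793
17711 ≤ 24793 < 28657, so take 17711; remainder 7082
6765 ≤ 7082 < 10946, so take 6765; remainder 317
233 ≤ 317 < 377, so take 233; remainder 84
55 ≤ 84 < 89, so take 55; remainder 29
21 ≤ 29 < 34, so take 21; remainder 8
8 ≤ 8 < 13, so take 8; remainder 0
So 99818 = 75025 + 17711 + 6765 + 233 + 55 + 21 + 8, with no two terms consecutive in the sequence.

75025 + 17711 + 6765 + 233 + 55 + 21 + 8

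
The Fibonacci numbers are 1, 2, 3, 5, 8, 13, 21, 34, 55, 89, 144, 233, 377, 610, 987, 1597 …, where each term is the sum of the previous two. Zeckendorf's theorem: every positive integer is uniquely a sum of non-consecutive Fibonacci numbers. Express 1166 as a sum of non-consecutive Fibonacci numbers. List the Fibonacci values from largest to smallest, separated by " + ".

subtract 987 from 1166: 179 remains
subtract 144 from 179: 35 remains
subtract 34 from 35: 1 remains
subtract 1 from 1: 0 remains
So 1166 = 987 + 144 + 34 + 1, with no two terms consecutive in the sequence.

987 + 144 + 34 + 1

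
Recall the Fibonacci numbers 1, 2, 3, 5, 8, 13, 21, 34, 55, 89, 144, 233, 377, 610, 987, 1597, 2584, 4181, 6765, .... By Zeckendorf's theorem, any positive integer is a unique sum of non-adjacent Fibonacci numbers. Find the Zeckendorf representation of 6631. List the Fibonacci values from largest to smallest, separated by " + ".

Repeatedly subtract the largest Fibonacci number that fits:
6631: greatest Fibonacci not exceeding it is 4181, leaving 2450
2450: greatest Fibonacci not exceeding it is 1597, leaving 853
853: greatest Fibonacci not exceeding it is 610, leaving 243
243: greatest Fibonacci not exceeding it is 233, leaving 10
10: greatest Fibonacci not exceeding it is 8, leaving 2
2: greatest Fibonacci not exceeding it is 2, leaving 0
So 6631 = 4181 + 1597 + 610 + 233 + 8 + 2, with no two terms consecutive in the sequence.

4181 + 1597 + 610 + 233 + 8 + 2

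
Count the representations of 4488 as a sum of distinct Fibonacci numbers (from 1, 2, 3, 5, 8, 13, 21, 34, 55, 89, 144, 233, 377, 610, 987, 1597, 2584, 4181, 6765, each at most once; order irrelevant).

42

4488 = 4181+233+55+13+5+1 = 4181+233+55+13+3+2+1 = 4181+233+34+21+13+5+1 = 4181+144+89+55+13+5+1 = … (38 more), for 42 in all.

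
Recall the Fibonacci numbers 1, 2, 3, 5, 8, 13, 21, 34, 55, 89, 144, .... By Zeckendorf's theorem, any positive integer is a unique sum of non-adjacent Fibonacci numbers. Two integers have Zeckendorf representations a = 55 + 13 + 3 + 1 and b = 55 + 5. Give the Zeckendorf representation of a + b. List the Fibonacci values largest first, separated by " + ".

The two numbers are 72 and 60, so their sum is 132.
Greedily peel off the largest Fibonacci term at each step:
largest Fibonacci ≤ 132 is 89; 132 − 89 = 43
largest Fibonacci ≤ 43 is 34; 43 − 34 = 9
largest Fibonacci ≤ 9 is 8; 9 − 8 = 1
largest Fibonacci ≤ 1 is 1; 1 − 1 = 0

89 + 34 + 8 + 1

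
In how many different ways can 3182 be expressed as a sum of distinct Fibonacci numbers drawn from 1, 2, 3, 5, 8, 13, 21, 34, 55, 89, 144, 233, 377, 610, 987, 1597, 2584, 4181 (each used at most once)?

Starting from the Zeckendorf form and repeatedly splitting a term F_k into F_{k−1} + F_{k−2} (when neither is already used) reaches every representation.
3182 = 2584+377+144+55+21+1 = 2584+377+144+55+13+8+1 = 1597+987+377+144+55+21+1 = 2584+377+144+55+13+5+3+1 = 2584+377+144+34+21+13+8+1 = … (15 more), for 20 in all.

20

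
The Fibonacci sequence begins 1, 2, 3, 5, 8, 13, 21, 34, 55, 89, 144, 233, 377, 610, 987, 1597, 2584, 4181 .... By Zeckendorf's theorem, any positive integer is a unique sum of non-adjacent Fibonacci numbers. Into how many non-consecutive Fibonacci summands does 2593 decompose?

Repeatedly subtract the largest Fibonacci number that fits:
2584 ≤ 2593 < 4181, so take 2584; remainder 9
8 ≤ 9 < 13, so take 8; remainder 1
1 ≤ 1 < 2, so take 1; remainder 0
2593 = 2584 + 8 + 1, which has 3 terms.

3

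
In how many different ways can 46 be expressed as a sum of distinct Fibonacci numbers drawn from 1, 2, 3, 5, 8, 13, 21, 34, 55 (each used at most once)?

2

Starting from the Zeckendorf form and repeatedly splitting a term F_k into F_{k−1} + F_{k−2} (when neither is already used) reaches every representation.
46 = 34+8+3+1 = 21+13+8+3+1 — 2 representations.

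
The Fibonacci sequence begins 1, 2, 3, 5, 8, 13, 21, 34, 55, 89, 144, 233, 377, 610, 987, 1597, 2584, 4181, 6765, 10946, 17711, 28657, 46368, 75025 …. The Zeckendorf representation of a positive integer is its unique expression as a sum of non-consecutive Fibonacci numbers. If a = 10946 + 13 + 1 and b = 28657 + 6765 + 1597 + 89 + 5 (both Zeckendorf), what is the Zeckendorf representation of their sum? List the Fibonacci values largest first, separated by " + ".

46368 + 1597 + 89 + 13 + 5 + 1

The two numbers are 10960 and 37113, so their sum is 48073.
Greedily peel off the largest Fibonacci term at each step:
46368 ≤ 48073 < 75025, so take 46368; remainder 1705
1597 ≤ 1705 < 2584, so take 1597; remainder 108
89 ≤ 108 < 144, so take 89; remainder 19
13 ≤ 19 < 21, so take 13; remainder 6
5 ≤ 6 < 8, so take 5; remainder 1
1 ≤ 1 < 2, so take 1; remainder 0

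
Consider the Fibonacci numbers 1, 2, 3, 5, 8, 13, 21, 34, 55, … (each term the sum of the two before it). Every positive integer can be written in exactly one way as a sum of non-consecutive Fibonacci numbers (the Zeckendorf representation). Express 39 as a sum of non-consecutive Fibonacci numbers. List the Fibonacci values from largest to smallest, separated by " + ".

Repeatedly subtract the largest Fibonacci number that fits:
take 34 (≤ 39); 39 − 34 = 5
take 5 (≤ 5); 5 − 5 = 0
So 39 = 34 + 5, with no two terms consecutive in the sequence.

34 + 5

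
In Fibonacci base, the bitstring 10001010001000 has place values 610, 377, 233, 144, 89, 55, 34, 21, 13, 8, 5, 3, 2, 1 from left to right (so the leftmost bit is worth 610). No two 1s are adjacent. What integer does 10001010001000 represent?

738

Summing the place values of the 1 bits: 610 + 89 + 34 + 5 = 738.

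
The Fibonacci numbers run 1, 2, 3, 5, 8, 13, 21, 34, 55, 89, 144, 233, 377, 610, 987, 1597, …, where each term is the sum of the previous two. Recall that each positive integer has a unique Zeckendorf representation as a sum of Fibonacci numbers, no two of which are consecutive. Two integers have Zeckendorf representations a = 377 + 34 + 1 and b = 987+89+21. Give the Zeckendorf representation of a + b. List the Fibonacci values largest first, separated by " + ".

987 + 377 + 144 + 1

The two numbers are 412 and 1097, so their sum is 1509.
987 ≤ 1509 < 1597, so take 987; remainder 522
377 ≤ 522 < 610, so take 377; remainder 145
144 ≤ 145 < 233, so take 144; remainder 1
1 ≤ 1 < 2, so take 1; remainder 0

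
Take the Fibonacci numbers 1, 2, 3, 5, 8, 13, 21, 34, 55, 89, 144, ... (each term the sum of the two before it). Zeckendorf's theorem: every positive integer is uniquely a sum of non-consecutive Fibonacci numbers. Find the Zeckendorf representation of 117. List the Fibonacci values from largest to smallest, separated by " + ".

89 + 21 + 5 + 2

Greedily peel off the largest Fibonacci term at each step:
117 − 89 = 28
28 − 21 = 7
7 − 5 = 2
2 − 2 = 0
So 117 = 89 + 21 + 5 + 2, with no two terms consecutive in the sequence.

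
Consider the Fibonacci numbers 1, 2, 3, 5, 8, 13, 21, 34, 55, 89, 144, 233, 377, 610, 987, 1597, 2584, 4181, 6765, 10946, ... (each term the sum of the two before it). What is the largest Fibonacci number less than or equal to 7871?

6765 ≤ 7871 < 10946, so the largest Fibonacci number not exceeding 7871 is 6765.

6765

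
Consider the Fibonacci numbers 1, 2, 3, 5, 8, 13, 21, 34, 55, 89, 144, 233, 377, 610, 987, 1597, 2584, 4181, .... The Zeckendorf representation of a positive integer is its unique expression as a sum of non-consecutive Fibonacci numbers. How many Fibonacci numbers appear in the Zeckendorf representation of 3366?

subtract 2584 from 3366: 782 remains
subtract 610 from 782: 172 remains
subtract 144 from 172: 28 remains
subtract 21 from 28: 7 remains
subtract 5 from 7: 2 remains
subtract 2 from 2: 0 remains
3366 = 2584 + 610 + 144 + 21 + 5 + 2, which has 6 terms.

6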